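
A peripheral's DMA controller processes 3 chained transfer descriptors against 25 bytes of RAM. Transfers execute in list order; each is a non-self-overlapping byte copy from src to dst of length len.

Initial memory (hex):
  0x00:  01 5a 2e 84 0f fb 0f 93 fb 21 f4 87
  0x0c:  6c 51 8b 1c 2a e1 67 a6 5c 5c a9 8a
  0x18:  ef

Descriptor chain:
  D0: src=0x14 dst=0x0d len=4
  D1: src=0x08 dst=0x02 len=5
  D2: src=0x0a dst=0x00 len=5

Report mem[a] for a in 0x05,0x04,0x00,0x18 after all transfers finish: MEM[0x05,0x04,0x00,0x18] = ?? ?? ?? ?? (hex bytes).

D0: mem[0x0d..0x10] <- [5c 5c a9 8a]
D1: mem[0x02..0x06] <- [fb 21 f4 87 6c]
D2: mem[0x00..0x04] <- [f4 87 6c 5c 5c]
query mem[0x05]=0x87, mem[0x04]=0x5c, mem[0x00]=0xf4, mem[0x18]=0xef

MEM[0x05,0x04,0x00,0x18] = 87 5c f4 ef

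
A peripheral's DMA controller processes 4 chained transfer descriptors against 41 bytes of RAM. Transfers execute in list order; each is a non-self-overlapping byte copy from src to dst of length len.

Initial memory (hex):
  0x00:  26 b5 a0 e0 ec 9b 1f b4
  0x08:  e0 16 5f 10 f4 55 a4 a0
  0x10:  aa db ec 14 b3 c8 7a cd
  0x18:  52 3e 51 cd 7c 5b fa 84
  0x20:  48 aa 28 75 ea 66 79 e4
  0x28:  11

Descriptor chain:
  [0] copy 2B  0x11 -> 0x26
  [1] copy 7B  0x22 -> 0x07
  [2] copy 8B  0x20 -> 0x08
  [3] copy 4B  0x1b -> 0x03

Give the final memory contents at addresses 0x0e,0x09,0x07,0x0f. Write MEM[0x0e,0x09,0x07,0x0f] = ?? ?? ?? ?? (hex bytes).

MEM[0x0e,0x09,0x07,0x0f] = db aa 28 ec

D0: mem[0x26..0x27] <- [db ec]
D1: mem[0x07..0x0d] <- [28 75 ea 66 db ec 11]
D2: mem[0x08..0x0f] <- [48 aa 28 75 ea 66 db ec]
D3: mem[0x03..0x06] <- [cd 7c 5b fa]
query mem[0x0e]=0xdb, mem[0x09]=0xaa, mem[0x07]=0x28, mem[0x0f]=0xec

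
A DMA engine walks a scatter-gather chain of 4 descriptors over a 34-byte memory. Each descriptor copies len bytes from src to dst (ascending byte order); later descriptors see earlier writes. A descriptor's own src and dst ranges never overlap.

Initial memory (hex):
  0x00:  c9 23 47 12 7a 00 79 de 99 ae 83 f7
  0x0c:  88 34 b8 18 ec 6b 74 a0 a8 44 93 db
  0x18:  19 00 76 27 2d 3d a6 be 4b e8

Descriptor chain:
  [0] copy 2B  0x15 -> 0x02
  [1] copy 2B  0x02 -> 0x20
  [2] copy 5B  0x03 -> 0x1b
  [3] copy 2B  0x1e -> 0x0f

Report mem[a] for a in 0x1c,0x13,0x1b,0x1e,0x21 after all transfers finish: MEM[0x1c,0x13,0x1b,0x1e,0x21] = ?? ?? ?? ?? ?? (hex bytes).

  after D0: wrote 2B at 0x02 = 4493
  after D1: wrote 2B at 0x20 = 4493
  after D2: wrote 5B at 0x1b = 937a0079de
  after D3: wrote 2B at 0x0f = 79de
query mem[0x1c]=0x7a, mem[0x13]=0xa0, mem[0x1b]=0x93, mem[0x1e]=0x79, mem[0x21]=0x93

MEM[0x1c,0x13,0x1b,0x1e,0x21] = 7a a0 93 79 93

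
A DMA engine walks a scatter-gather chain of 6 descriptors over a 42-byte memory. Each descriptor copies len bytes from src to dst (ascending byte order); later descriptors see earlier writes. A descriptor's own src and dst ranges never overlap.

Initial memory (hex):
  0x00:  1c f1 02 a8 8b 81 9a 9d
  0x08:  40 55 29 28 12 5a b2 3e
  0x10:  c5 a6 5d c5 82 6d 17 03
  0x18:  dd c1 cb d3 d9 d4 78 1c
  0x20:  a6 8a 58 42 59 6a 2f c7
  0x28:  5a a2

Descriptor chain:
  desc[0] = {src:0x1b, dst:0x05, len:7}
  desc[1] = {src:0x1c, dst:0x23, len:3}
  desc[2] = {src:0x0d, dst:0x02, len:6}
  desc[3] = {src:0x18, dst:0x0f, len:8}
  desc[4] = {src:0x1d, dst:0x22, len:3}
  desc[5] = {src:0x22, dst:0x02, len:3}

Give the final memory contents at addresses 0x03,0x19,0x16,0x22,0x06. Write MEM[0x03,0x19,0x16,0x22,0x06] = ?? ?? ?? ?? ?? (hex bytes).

[0] 0x1b->0x05 len=7 : d3 d9 d4 78 1c a6 8a
[1] 0x1c->0x23 len=3 : d9 d4 78
[2] 0x0d->0x02 len=6 : 5a b2 3e c5 a6 5d
[3] 0x18->0x0f len=8 : dd c1 cb d3 d9 d4 78 1c
[4] 0x1d->0x22 len=3 : d4 78 1c
[5] 0x22->0x02 len=3 : d4 78 1c
query mem[0x03]=0x78, mem[0x19]=0xc1, mem[0x16]=0x1c, mem[0x22]=0xd4, mem[0x06]=0xa6

MEM[0x03,0x19,0x16,0x22,0x06] = 78 c1 1c d4 a6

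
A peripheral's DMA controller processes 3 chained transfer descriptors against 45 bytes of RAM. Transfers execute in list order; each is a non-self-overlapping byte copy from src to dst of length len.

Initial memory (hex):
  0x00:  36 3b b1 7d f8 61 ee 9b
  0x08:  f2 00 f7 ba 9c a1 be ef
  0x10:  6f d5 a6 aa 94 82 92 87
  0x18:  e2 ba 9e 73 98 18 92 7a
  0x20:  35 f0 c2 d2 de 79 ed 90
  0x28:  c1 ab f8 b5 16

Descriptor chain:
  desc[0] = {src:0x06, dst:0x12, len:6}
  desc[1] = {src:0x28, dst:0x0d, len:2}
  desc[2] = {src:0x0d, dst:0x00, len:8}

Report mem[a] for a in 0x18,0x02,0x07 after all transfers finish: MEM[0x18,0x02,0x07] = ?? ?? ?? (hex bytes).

D0: mem[0x12..0x17] <- [ee 9b f2 00 f7 ba]
D1: mem[0x0d..0x0e] <- [c1 ab]
D2: mem[0x00..0x07] <- [c1 ab ef 6f d5 ee 9b f2]
query mem[0x18]=0xe2, mem[0x02]=0xef, mem[0x07]=0xf2

MEM[0x18,0x02,0x07] = e2 ef f2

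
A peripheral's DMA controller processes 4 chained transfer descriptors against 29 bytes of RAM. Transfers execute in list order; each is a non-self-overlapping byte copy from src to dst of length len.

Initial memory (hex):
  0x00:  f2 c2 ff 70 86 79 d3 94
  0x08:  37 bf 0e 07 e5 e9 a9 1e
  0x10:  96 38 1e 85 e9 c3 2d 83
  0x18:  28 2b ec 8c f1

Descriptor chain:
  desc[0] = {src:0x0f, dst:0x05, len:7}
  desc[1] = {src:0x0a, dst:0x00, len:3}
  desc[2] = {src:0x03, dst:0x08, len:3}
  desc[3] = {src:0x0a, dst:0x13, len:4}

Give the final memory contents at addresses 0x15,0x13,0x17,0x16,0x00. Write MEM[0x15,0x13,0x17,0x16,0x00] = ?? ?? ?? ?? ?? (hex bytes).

#0 dst[0x05+7] := {0x1e,0x96,0x38,0x1e,0x85,0xe9,0xc3}
#1 dst[0x00+3] := {0xe9,0xc3,0xe5}
#2 dst[0x08+3] := {0x70,0x86,0x1e}
#3 dst[0x13+4] := {0x1e,0xc3,0xe5,0xe9}
query mem[0x15]=0xe5, mem[0x13]=0x1e, mem[0x17]=0x83, mem[0x16]=0xe9, mem[0x00]=0xe9

MEM[0x15,0x13,0x17,0x16,0x00] = e5 1e 83 e9 e9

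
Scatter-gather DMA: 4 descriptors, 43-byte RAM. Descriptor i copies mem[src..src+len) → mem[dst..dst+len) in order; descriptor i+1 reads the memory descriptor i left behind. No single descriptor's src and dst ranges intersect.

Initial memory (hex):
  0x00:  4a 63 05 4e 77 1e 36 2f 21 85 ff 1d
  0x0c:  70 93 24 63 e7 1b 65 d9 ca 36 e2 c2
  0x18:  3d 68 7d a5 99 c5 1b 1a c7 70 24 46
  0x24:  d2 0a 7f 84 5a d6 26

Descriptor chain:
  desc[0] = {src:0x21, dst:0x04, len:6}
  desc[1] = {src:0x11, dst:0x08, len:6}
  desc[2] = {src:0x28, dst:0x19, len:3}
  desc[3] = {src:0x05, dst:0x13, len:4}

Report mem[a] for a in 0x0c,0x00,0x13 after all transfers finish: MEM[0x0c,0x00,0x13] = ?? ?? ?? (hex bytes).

#0 dst[0x04+6] := {0x70,0x24,0x46,0xd2,0x0a,0x7f}
#1 dst[0x08+6] := {0x1b,0x65,0xd9,0xca,0x36,0xe2}
#2 dst[0x19+3] := {0x5a,0xd6,0x26}
#3 dst[0x13+4] := {0x24,0x46,0xd2,0x1b}
query mem[0x0c]=0x36, mem[0x00]=0x4a, mem[0x13]=0x24

MEM[0x0c,0x00,0x13] = 36 4a 24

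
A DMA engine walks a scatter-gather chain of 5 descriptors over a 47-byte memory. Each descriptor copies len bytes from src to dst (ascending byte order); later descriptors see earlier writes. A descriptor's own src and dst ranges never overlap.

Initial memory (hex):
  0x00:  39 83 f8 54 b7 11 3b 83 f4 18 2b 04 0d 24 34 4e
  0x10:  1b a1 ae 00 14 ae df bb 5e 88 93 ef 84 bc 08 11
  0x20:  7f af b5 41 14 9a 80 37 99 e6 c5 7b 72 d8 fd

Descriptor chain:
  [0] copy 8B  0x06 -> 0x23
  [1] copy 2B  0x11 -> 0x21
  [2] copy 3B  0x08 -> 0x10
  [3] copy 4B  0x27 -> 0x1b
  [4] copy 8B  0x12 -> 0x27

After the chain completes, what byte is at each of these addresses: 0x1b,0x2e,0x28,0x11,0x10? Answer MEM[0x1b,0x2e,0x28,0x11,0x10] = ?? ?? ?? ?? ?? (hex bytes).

MEM[0x1b,0x2e,0x28,0x11,0x10] = 2b 88 00 18 f4

[0] 0x06->0x23 len=8 : 3b 83 f4 18 2b 04 0d 24
[1] 0x11->0x21 len=2 : a1 ae
[2] 0x08->0x10 len=3 : f4 18 2b
[3] 0x27->0x1b len=4 : 2b 04 0d 24
[4] 0x12->0x27 len=8 : 2b 00 14 ae df bb 5e 88
query mem[0x1b]=0x2b, mem[0x2e]=0x88, mem[0x28]=0x00, mem[0x11]=0x18, mem[0x10]=0xf4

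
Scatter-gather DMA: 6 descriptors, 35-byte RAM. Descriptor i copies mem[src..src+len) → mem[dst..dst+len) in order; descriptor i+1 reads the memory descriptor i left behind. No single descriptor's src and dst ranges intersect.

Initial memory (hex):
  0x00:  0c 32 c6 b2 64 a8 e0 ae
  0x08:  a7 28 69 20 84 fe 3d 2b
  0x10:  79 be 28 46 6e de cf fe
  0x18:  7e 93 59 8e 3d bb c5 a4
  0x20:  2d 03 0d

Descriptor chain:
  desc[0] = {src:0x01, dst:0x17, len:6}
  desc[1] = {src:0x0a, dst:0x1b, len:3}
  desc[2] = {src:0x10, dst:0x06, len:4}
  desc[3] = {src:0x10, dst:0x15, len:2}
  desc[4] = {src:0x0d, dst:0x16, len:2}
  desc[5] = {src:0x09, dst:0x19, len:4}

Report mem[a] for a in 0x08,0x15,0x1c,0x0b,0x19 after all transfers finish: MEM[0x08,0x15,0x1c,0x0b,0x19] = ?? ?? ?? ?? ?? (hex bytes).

MEM[0x08,0x15,0x1c,0x0b,0x19] = 28 79 84 20 46

D0: mem[0x17..0x1c] <- [32 c6 b2 64 a8 e0]
D1: mem[0x1b..0x1d] <- [69 20 84]
D2: mem[0x06..0x09] <- [79 be 28 46]
D3: mem[0x15..0x16] <- [79 be]
D4: mem[0x16..0x17] <- [fe 3d]
D5: mem[0x19..0x1c] <- [46 69 20 84]
query mem[0x08]=0x28, mem[0x15]=0x79, mem[0x1c]=0x84, mem[0x0b]=0x20, mem[0x19]=0x46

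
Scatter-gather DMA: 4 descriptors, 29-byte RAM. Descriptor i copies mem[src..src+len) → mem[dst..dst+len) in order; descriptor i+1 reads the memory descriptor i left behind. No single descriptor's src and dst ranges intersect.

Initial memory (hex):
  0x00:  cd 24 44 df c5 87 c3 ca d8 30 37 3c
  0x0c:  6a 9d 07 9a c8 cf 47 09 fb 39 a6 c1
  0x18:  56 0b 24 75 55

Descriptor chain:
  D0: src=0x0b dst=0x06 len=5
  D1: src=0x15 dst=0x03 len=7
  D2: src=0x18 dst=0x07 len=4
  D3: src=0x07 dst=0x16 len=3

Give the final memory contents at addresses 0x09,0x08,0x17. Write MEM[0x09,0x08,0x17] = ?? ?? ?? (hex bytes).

MEM[0x09,0x08,0x17] = 24 0b 0b

#0 dst[0x06+5] := {0x3c,0x6a,0x9d,0x07,0x9a}
#1 dst[0x03+7] := {0x39,0xa6,0xc1,0x56,0x0b,0x24,0x75}
#2 dst[0x07+4] := {0x56,0x0b,0x24,0x75}
#3 dst[0x16+3] := {0x56,0x0b,0x24}
query mem[0x09]=0x24, mem[0x08]=0x0b, mem[0x17]=0x0b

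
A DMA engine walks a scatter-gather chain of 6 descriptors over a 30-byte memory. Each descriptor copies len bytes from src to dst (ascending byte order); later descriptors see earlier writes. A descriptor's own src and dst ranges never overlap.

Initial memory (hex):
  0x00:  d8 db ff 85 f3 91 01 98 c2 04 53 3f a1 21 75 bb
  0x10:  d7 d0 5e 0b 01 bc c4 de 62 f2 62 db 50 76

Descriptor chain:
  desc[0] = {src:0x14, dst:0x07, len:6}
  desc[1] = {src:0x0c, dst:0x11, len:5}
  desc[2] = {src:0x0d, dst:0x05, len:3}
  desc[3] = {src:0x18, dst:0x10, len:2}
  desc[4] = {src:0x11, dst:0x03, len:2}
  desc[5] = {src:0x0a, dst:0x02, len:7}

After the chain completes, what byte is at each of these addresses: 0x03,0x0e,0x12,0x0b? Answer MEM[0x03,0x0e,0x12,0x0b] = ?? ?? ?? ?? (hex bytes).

  after D0: wrote 6B at 0x07 = 01bcc4de62f2
  after D1: wrote 5B at 0x11 = f22175bbd7
  after D2: wrote 3B at 0x05 = 2175bb
  after D3: wrote 2B at 0x10 = 62f2
  after D4: wrote 2B at 0x03 = f221
  after D5: wrote 7B at 0x02 = de62f22175bb62
query mem[0x03]=0x62, mem[0x0e]=0x75, mem[0x12]=0x21, mem[0x0b]=0x62

MEM[0x03,0x0e,0x12,0x0b] = 62 75 21 62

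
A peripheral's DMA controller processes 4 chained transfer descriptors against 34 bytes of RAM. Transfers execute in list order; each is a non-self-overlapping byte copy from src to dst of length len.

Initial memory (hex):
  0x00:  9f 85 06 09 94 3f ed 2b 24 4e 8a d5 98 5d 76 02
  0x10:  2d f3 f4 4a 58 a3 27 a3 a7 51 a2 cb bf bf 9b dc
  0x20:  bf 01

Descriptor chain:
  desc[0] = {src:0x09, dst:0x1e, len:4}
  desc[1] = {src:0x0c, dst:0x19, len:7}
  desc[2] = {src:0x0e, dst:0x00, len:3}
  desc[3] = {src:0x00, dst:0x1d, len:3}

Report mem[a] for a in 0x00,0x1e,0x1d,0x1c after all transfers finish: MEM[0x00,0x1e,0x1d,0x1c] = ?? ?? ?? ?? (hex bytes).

D0: mem[0x1e..0x21] <- [4e 8a d5 98]
D1: mem[0x19..0x1f] <- [98 5d 76 02 2d f3 f4]
D2: mem[0x00..0x02] <- [76 02 2d]
D3: mem[0x1d..0x1f] <- [76 02 2d]
query mem[0x00]=0x76, mem[0x1e]=0x02, mem[0x1d]=0x76, mem[0x1c]=0x02

MEM[0x00,0x1e,0x1d,0x1c] = 76 02 76 02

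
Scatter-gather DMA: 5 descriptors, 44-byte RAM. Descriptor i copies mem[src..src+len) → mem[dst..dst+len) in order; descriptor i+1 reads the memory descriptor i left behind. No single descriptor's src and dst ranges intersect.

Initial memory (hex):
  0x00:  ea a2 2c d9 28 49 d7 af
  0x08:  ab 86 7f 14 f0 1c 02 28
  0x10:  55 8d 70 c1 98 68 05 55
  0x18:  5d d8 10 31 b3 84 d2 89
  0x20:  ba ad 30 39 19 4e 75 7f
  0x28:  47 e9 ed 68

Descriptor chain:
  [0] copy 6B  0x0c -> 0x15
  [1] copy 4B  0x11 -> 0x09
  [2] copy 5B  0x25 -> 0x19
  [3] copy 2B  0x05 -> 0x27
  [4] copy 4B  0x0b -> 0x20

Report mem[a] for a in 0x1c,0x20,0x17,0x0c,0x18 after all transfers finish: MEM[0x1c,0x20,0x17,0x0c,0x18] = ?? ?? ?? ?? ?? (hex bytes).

MEM[0x1c,0x20,0x17,0x0c,0x18] = 47 c1 02 98 28

#0 dst[0x15+6] := {0xf0,0x1c,0x02,0x28,0x55,0x8d}
#1 dst[0x09+4] := {0x8d,0x70,0xc1,0x98}
#2 dst[0x19+5] := {0x4e,0x75,0x7f,0x47,0xe9}
#3 dst[0x27+2] := {0x49,0xd7}
#4 dst[0x20+4] := {0xc1,0x98,0x1c,0x02}
query mem[0x1c]=0x47, mem[0x20]=0xc1, mem[0x17]=0x02, mem[0x0c]=0x98, mem[0x18]=0x28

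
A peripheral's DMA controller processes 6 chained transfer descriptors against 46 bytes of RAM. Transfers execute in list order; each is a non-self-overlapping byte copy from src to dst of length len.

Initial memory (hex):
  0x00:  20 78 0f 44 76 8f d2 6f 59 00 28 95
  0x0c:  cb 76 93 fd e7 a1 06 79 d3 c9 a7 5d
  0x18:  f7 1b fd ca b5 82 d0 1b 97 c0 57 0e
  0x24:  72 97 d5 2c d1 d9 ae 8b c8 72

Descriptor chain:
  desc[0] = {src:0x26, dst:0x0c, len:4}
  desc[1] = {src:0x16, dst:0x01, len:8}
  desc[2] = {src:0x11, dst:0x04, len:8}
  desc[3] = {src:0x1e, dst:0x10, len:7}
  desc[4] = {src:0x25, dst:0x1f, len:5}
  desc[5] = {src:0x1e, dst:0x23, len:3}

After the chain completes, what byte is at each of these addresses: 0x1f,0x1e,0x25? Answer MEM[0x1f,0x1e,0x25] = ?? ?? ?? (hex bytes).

[0] 0x26->0x0c len=4 : d5 2c d1 d9
[1] 0x16->0x01 len=8 : a7 5d f7 1b fd ca b5 82
[2] 0x11->0x04 len=8 : a1 06 79 d3 c9 a7 5d f7
[3] 0x1e->0x10 len=7 : d0 1b 97 c0 57 0e 72
[4] 0x25->0x1f len=5 : 97 d5 2c d1 d9
[5] 0x1e->0x23 len=3 : d0 97 d5
query mem[0x1f]=0x97, mem[0x1e]=0xd0, mem[0x25]=0xd5

MEM[0x1f,0x1e,0x25] = 97 d0 d5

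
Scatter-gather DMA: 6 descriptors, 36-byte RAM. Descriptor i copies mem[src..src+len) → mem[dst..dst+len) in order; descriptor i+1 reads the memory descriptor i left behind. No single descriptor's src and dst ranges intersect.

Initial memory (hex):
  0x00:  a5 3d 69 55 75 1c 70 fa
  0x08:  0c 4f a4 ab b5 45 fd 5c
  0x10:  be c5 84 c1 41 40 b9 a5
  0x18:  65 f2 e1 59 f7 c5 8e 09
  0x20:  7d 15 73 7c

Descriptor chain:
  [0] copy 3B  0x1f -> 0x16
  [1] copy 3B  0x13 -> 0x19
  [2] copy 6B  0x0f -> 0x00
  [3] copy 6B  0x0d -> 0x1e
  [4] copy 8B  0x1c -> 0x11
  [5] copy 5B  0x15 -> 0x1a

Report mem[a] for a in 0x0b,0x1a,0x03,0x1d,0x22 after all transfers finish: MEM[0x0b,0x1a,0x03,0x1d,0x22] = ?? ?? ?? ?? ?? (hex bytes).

MEM[0x0b,0x1a,0x03,0x1d,0x22] = ab 5c 84 84 c5

D0: mem[0x16..0x18] <- [09 7d 15]
D1: mem[0x19..0x1b] <- [c1 41 40]
D2: mem[0x00..0x05] <- [5c be c5 84 c1 41]
D3: mem[0x1e..0x23] <- [45 fd 5c be c5 84]
D4: mem[0x11..0x18] <- [f7 c5 45 fd 5c be c5 84]
D5: mem[0x1a..0x1e] <- [5c be c5 84 c1]
query mem[0x0b]=0xab, mem[0x1a]=0x5c, mem[0x03]=0x84, mem[0x1d]=0x84, mem[0x22]=0xc5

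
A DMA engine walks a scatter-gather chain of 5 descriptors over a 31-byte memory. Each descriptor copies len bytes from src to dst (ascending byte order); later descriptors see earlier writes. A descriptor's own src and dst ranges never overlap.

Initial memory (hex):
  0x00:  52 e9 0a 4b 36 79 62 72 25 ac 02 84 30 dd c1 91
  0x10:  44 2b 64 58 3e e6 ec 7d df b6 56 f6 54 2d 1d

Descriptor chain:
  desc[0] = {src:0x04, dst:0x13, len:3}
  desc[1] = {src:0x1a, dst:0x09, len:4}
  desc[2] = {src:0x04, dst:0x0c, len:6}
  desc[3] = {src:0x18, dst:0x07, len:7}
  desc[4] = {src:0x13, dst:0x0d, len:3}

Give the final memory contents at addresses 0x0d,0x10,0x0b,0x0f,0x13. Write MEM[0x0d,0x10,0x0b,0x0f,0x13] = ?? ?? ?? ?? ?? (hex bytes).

D0: mem[0x13..0x15] <- [36 79 62]
D1: mem[0x09..0x0c] <- [56 f6 54 2d]
D2: mem[0x0c..0x11] <- [36 79 62 72 25 56]
D3: mem[0x07..0x0d] <- [df b6 56 f6 54 2d 1d]
D4: mem[0x0d..0x0f] <- [36 79 62]
query mem[0x0d]=0x36, mem[0x10]=0x25, mem[0x0b]=0x54, mem[0x0f]=0x62, mem[0x13]=0x36

MEM[0x0d,0x10,0x0b,0x0f,0x13] = 36 25 54 62 36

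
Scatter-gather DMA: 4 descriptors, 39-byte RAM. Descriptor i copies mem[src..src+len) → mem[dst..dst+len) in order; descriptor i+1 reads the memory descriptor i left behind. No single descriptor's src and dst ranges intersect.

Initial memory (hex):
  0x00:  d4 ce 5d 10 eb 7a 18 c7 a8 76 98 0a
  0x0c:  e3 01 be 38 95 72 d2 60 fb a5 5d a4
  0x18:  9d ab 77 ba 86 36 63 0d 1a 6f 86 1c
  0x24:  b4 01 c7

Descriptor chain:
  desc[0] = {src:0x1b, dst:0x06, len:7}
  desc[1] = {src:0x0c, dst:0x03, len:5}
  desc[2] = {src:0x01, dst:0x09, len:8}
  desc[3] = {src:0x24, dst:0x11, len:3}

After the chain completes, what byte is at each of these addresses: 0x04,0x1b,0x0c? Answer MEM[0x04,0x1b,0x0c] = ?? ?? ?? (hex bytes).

MEM[0x04,0x1b,0x0c] = 01 ba 01

#0 dst[0x06+7] := {0xba,0x86,0x36,0x63,0x0d,0x1a,0x6f}
#1 dst[0x03+5] := {0x6f,0x01,0xbe,0x38,0x95}
#2 dst[0x09+8] := {0xce,0x5d,0x6f,0x01,0xbe,0x38,0x95,0x36}
#3 dst[0x11+3] := {0xb4,0x01,0xc7}
query mem[0x04]=0x01, mem[0x1b]=0xba, mem[0x0c]=0x01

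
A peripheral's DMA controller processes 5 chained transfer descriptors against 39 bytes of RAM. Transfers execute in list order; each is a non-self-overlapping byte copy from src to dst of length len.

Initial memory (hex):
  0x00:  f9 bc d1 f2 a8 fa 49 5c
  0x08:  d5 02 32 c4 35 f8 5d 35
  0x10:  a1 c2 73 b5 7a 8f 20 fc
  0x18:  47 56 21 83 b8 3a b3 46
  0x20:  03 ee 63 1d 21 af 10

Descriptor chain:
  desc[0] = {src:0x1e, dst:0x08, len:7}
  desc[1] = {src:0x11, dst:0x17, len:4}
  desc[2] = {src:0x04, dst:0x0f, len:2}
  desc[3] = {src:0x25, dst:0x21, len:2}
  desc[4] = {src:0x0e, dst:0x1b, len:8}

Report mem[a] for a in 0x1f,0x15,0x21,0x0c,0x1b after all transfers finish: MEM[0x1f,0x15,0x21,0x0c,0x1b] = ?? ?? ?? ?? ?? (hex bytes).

MEM[0x1f,0x15,0x21,0x0c,0x1b] = 73 8f 7a 63 21

  after D0: wrote 7B at 0x08 = b34603ee631d21
  after D1: wrote 4B at 0x17 = c273b57a
  after D2: wrote 2B at 0x0f = a8fa
  after D3: wrote 2B at 0x21 = af10
  after D4: wrote 8B at 0x1b = 21a8fac273b57a8f
query mem[0x1f]=0x73, mem[0x15]=0x8f, mem[0x21]=0x7a, mem[0x0c]=0x63, mem[0x1b]=0x21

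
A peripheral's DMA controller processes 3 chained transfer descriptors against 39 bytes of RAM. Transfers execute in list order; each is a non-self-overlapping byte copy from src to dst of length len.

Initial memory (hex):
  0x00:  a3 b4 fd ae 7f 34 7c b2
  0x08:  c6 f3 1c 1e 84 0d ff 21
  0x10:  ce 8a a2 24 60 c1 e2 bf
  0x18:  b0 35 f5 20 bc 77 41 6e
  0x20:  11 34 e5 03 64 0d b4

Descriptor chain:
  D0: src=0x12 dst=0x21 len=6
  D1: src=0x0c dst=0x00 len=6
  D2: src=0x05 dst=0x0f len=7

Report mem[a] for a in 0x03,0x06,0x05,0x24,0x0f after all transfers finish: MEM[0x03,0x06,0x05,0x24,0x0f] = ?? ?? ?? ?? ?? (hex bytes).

[0] 0x12->0x21 len=6 : a2 24 60 c1 e2 bf
[1] 0x0c->0x00 len=6 : 84 0d ff 21 ce 8a
[2] 0x05->0x0f len=7 : 8a 7c b2 c6 f3 1c 1e
query mem[0x03]=0x21, mem[0x06]=0x7c, mem[0x05]=0x8a, mem[0x24]=0xc1, mem[0x0f]=0x8a

MEM[0x03,0x06,0x05,0x24,0x0f] = 21 7c 8a c1 8a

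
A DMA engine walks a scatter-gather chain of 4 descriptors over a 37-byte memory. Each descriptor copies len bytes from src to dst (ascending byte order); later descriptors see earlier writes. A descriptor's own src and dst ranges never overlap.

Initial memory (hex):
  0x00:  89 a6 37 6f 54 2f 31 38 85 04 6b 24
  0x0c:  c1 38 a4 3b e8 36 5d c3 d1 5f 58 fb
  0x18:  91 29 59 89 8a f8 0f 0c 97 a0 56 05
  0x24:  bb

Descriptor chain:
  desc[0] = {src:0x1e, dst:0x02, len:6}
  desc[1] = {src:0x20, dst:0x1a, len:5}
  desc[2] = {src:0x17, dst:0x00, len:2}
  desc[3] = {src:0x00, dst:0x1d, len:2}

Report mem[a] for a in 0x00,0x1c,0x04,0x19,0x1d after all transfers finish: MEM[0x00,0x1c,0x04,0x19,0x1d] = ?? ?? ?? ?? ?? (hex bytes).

  after D0: wrote 6B at 0x02 = 0f0c97a05605
  after D1: wrote 5B at 0x1a = 97a05605bb
  after D2: wrote 2B at 0x00 = fb91
  after D3: wrote 2B at 0x1d = fb91
query mem[0x00]=0xfb, mem[0x1c]=0x56, mem[0x04]=0x97, mem[0x19]=0x29, mem[0x1d]=0xfb

MEM[0x00,0x1c,0x04,0x19,0x1d] = fb 56 97 29 fb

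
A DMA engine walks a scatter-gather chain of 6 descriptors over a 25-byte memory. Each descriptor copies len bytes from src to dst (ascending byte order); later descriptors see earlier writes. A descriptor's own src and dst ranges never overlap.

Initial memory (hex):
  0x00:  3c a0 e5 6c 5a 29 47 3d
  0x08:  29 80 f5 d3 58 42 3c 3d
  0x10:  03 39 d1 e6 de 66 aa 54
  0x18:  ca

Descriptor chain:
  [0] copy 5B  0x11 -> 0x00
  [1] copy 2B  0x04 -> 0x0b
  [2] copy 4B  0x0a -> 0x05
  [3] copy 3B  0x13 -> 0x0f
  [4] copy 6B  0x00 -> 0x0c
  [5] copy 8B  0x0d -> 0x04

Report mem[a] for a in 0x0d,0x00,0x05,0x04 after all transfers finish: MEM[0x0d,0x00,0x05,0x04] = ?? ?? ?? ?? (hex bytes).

#0 dst[0x00+5] := {0x39,0xd1,0xe6,0xde,0x66}
#1 dst[0x0b+2] := {0x66,0x29}
#2 dst[0x05+4] := {0xf5,0x66,0x29,0x42}
#3 dst[0x0f+3] := {0xe6,0xde,0x66}
#4 dst[0x0c+6] := {0x39,0xd1,0xe6,0xde,0x66,0xf5}
#5 dst[0x04+8] := {0xd1,0xe6,0xde,0x66,0xf5,0xd1,0xe6,0xde}
query mem[0x0d]=0xd1, mem[0x00]=0x39, mem[0x05]=0xe6, mem[0x04]=0xd1

MEM[0x0d,0x00,0x05,0x04] = d1 39 e6 d1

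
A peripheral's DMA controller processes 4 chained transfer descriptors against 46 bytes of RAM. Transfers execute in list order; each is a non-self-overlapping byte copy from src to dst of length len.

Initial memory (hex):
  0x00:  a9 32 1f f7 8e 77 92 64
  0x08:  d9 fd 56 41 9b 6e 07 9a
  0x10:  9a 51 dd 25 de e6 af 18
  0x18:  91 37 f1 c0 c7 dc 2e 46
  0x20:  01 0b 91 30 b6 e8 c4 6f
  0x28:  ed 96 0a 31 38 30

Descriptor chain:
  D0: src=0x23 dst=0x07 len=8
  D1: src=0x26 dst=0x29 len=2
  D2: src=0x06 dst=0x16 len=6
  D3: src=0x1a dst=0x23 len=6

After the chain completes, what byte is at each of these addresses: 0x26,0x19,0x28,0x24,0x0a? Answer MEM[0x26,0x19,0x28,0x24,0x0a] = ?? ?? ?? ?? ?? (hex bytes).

MEM[0x26,0x19,0x28,0x24,0x0a] = dc e8 46 6f c4

[0] 0x23->0x07 len=8 : 30 b6 e8 c4 6f ed 96 0a
[1] 0x26->0x29 len=2 : c4 6f
[2] 0x06->0x16 len=6 : 92 30 b6 e8 c4 6f
[3] 0x1a->0x23 len=6 : c4 6f c7 dc 2e 46
query mem[0x26]=0xdc, mem[0x19]=0xe8, mem[0x28]=0x46, mem[0x24]=0x6f, mem[0x0a]=0xc4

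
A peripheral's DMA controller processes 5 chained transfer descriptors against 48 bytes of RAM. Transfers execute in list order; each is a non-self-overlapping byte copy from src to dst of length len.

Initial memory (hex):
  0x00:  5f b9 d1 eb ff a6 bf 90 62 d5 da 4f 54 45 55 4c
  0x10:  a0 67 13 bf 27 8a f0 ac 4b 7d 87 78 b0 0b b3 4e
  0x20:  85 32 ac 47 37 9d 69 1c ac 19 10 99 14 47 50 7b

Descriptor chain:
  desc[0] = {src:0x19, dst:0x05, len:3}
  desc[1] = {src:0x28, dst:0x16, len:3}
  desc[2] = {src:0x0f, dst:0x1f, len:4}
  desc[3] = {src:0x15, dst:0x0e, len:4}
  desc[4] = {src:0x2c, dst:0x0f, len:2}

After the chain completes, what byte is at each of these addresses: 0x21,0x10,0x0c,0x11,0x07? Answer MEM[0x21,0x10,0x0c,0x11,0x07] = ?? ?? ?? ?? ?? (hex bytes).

MEM[0x21,0x10,0x0c,0x11,0x07] = 67 47 54 10 78

#0 dst[0x05+3] := {0x7d,0x87,0x78}
#1 dst[0x16+3] := {0xac,0x19,0x10}
#2 dst[0x1f+4] := {0x4c,0xa0,0x67,0x13}
#3 dst[0x0e+4] := {0x8a,0xac,0x19,0x10}
#4 dst[0x0f+2] := {0x14,0x47}
query mem[0x21]=0x67, mem[0x10]=0x47, mem[0x0c]=0x54, mem[0x11]=0x10, mem[0x07]=0x78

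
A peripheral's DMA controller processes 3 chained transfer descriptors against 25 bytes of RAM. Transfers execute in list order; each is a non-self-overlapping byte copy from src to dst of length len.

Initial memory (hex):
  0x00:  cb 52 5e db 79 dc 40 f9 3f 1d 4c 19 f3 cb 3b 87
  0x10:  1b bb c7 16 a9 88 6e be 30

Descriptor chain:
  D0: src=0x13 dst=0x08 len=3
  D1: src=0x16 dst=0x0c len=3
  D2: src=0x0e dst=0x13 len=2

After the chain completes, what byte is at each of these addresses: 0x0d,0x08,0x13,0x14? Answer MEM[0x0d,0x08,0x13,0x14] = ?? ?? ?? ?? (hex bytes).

[0] 0x13->0x08 len=3 : 16 a9 88
[1] 0x16->0x0c len=3 : 6e be 30
[2] 0x0e->0x13 len=2 : 30 87
query mem[0x0d]=0xbe, mem[0x08]=0x16, mem[0x13]=0x30, mem[0x14]=0x87

MEM[0x0d,0x08,0x13,0x14] = be 16 30 87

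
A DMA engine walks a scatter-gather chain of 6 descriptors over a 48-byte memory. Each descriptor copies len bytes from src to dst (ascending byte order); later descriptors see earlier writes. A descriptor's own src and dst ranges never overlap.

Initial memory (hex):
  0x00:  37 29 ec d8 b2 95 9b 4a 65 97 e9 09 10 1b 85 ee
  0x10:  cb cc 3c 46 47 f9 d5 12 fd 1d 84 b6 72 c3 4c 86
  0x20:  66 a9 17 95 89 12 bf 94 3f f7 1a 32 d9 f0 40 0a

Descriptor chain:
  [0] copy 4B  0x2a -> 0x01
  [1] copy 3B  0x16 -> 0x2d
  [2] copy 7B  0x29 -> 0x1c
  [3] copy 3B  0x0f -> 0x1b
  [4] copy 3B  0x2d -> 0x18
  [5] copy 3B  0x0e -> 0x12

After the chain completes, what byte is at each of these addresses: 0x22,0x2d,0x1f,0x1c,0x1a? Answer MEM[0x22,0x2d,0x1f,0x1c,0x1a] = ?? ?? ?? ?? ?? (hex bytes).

MEM[0x22,0x2d,0x1f,0x1c,0x1a] = fd d5 d9 cb fd

#0 dst[0x01+4] := {0x1a,0x32,0xd9,0xf0}
#1 dst[0x2d+3] := {0xd5,0x12,0xfd}
#2 dst[0x1c+7] := {0xf7,0x1a,0x32,0xd9,0xd5,0x12,0xfd}
#3 dst[0x1b+3] := {0xee,0xcb,0xcc}
#4 dst[0x18+3] := {0xd5,0x12,0xfd}
#5 dst[0x12+3] := {0x85,0xee,0xcb}
query mem[0x22]=0xfd, mem[0x2d]=0xd5, mem[0x1f]=0xd9, mem[0x1c]=0xcb, mem[0x1a]=0xfd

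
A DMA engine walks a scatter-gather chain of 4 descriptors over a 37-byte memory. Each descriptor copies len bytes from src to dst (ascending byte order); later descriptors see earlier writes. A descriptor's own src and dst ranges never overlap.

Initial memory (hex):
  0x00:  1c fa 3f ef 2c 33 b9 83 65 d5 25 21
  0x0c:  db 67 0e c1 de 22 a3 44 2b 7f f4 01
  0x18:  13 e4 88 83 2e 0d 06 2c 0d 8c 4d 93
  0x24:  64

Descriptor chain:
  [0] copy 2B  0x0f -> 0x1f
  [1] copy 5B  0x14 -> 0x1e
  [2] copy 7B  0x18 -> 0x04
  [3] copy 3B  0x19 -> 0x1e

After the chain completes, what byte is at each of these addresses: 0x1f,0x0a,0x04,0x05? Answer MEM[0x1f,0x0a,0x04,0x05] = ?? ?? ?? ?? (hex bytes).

MEM[0x1f,0x0a,0x04,0x05] = 88 2b 13 e4

  after D0: wrote 2B at 0x1f = c1de
  after D1: wrote 5B at 0x1e = 2b7ff40113
  after D2: wrote 7B at 0x04 = 13e488832e0d2b
  after D3: wrote 3B at 0x1e = e48883
query mem[0x1f]=0x88, mem[0x0a]=0x2b, mem[0x04]=0x13, mem[0x05]=0xe4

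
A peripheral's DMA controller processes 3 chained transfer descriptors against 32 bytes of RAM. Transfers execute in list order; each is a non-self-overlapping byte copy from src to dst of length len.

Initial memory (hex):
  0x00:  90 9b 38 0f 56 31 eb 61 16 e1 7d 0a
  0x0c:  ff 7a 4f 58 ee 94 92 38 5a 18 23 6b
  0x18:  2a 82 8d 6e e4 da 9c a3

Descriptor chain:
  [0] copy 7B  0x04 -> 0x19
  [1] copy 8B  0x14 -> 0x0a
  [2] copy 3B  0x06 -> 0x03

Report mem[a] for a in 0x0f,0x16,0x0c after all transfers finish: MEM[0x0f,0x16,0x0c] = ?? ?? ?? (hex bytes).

MEM[0x0f,0x16,0x0c] = 56 23 23

[0] 0x04->0x19 len=7 : 56 31 eb 61 16 e1 7d
[1] 0x14->0x0a len=8 : 5a 18 23 6b 2a 56 31 eb
[2] 0x06->0x03 len=3 : eb 61 16
query mem[0x0f]=0x56, mem[0x16]=0x23, mem[0x0c]=0x23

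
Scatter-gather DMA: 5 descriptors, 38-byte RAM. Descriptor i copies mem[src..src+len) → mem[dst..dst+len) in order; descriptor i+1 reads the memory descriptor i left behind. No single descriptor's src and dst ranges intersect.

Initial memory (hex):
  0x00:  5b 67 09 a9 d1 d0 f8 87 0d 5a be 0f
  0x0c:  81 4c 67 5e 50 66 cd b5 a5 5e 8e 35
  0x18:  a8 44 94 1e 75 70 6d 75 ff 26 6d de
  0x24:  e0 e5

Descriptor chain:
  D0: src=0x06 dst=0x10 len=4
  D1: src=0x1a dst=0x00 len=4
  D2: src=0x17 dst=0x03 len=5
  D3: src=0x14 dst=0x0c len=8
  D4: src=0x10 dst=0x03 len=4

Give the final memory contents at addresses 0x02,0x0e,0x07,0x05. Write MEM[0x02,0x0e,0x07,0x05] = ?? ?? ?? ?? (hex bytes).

D0: mem[0x10..0x13] <- [f8 87 0d 5a]
D1: mem[0x00..0x03] <- [94 1e 75 70]
D2: mem[0x03..0x07] <- [35 a8 44 94 1e]
D3: mem[0x0c..0x13] <- [a5 5e 8e 35 a8 44 94 1e]
D4: mem[0x03..0x06] <- [a8 44 94 1e]
query mem[0x02]=0x75, mem[0x0e]=0x8e, mem[0x07]=0x1e, mem[0x05]=0x94

MEM[0x02,0x0e,0x07,0x05] = 75 8e 1e 94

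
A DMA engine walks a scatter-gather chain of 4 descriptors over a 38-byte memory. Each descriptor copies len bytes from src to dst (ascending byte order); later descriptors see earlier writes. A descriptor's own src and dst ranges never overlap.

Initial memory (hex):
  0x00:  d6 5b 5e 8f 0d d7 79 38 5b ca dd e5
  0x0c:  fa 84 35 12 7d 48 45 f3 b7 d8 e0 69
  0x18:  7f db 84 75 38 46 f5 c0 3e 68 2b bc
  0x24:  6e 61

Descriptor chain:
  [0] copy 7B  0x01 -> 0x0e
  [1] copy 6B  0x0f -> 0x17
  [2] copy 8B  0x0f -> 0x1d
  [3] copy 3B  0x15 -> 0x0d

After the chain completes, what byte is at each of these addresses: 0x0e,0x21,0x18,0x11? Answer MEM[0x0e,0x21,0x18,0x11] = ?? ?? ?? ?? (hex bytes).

MEM[0x0e,0x21,0x18,0x11] = e0 79 8f 0d

[0] 0x01->0x0e len=7 : 5b 5e 8f 0d d7 79 38
[1] 0x0f->0x17 len=6 : 5e 8f 0d d7 79 38
[2] 0x0f->0x1d len=8 : 5e 8f 0d d7 79 38 d8 e0
[3] 0x15->0x0d len=3 : d8 e0 5e
query mem[0x0e]=0xe0, mem[0x21]=0x79, mem[0x18]=0x8f, mem[0x11]=0x0d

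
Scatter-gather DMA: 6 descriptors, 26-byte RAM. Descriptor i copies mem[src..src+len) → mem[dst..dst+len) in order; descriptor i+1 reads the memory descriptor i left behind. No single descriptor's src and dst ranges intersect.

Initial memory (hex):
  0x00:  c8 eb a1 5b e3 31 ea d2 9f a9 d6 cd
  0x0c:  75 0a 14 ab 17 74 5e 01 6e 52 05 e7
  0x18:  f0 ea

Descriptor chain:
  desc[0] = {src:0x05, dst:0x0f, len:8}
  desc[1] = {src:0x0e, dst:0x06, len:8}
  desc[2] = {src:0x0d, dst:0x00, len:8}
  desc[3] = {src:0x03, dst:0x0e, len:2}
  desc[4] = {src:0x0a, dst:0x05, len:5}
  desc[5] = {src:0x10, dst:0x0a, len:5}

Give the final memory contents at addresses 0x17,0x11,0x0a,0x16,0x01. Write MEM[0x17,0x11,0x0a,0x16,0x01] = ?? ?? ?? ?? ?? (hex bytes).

MEM[0x17,0x11,0x0a,0x16,0x01] = e7 d2 ea 75 14

  after D0: wrote 8B at 0x0f = 31ead29fa9d6cd75
  after D1: wrote 8B at 0x06 = 1431ead29fa9d6cd
  after D2: wrote 8B at 0x00 = cd1431ead29fa9d6
  after D3: wrote 2B at 0x0e = ead2
  after D4: wrote 5B at 0x05 = 9fa9d6cdea
  after D5: wrote 5B at 0x0a = ead29fa9d6
query mem[0x17]=0xe7, mem[0x11]=0xd2, mem[0x0a]=0xea, mem[0x16]=0x75, mem[0x01]=0x14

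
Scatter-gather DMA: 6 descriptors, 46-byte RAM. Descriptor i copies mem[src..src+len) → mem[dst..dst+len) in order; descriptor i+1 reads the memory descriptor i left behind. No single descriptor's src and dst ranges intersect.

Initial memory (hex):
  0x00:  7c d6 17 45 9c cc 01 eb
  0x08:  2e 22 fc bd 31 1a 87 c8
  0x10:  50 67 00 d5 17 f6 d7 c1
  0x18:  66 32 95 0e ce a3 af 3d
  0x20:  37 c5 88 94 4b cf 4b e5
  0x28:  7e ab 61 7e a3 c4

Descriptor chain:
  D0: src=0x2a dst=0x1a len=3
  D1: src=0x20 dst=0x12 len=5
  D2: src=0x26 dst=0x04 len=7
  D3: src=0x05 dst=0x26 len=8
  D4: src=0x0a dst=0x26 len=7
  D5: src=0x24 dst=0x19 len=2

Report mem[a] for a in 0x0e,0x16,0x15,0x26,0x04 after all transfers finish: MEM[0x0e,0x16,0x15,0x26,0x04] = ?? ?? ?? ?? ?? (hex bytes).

#0 dst[0x1a+3] := {0x61,0x7e,0xa3}
#1 dst[0x12+5] := {0x37,0xc5,0x88,0x94,0x4b}
#2 dst[0x04+7] := {0x4b,0xe5,0x7e,0xab,0x61,0x7e,0xa3}
#3 dst[0x26+8] := {0xe5,0x7e,0xab,0x61,0x7e,0xa3,0xbd,0x31}
#4 dst[0x26+7] := {0xa3,0xbd,0x31,0x1a,0x87,0xc8,0x50}
#5 dst[0x19+2] := {0x4b,0xcf}
query mem[0x0e]=0x87, mem[0x16]=0x4b, mem[0x15]=0x94, mem[0x26]=0xa3, mem[0x04]=0x4b

MEM[0x0e,0x16,0x15,0x26,0x04] = 87 4b 94 a3 4b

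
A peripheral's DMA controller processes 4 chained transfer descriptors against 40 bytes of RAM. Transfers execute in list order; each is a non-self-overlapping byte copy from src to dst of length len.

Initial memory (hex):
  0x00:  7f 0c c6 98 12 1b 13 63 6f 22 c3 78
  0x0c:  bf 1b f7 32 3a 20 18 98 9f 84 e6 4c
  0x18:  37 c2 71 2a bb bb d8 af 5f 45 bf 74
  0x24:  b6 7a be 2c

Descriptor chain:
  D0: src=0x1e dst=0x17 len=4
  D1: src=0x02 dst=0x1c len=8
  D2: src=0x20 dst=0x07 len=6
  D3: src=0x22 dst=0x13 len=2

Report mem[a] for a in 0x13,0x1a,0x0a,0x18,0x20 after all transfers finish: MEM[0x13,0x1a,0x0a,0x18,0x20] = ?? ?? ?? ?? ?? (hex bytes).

D0: mem[0x17..0x1a] <- [d8 af 5f 45]
D1: mem[0x1c..0x23] <- [c6 98 12 1b 13 63 6f 22]
D2: mem[0x07..0x0c] <- [13 63 6f 22 b6 7a]
D3: mem[0x13..0x14] <- [6f 22]
query mem[0x13]=0x6f, mem[0x1a]=0x45, mem[0x0a]=0x22, mem[0x18]=0xaf, mem[0x20]=0x13

MEM[0x13,0x1a,0x0a,0x18,0x20] = 6f 45 22 af 13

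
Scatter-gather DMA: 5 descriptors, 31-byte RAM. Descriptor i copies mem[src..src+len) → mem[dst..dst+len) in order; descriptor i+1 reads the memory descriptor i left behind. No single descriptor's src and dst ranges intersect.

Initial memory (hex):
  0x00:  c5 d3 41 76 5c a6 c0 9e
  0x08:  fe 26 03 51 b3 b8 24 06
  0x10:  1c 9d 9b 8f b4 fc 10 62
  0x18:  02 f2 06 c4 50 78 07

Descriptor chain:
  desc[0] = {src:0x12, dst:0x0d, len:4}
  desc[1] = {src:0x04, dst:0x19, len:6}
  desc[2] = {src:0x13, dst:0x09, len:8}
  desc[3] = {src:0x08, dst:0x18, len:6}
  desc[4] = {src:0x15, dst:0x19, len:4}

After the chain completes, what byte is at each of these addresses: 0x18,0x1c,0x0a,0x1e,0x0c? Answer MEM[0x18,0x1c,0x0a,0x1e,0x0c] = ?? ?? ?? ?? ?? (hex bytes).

MEM[0x18,0x1c,0x0a,0x1e,0x0c] = fe fe b4 26 10

[0] 0x12->0x0d len=4 : 9b 8f b4 fc
[1] 0x04->0x19 len=6 : 5c a6 c0 9e fe 26
[2] 0x13->0x09 len=8 : 8f b4 fc 10 62 02 5c a6
[3] 0x08->0x18 len=6 : fe 8f b4 fc 10 62
[4] 0x15->0x19 len=4 : fc 10 62 fe
query mem[0x18]=0xfe, mem[0x1c]=0xfe, mem[0x0a]=0xb4, mem[0x1e]=0x26, mem[0x0c]=0x10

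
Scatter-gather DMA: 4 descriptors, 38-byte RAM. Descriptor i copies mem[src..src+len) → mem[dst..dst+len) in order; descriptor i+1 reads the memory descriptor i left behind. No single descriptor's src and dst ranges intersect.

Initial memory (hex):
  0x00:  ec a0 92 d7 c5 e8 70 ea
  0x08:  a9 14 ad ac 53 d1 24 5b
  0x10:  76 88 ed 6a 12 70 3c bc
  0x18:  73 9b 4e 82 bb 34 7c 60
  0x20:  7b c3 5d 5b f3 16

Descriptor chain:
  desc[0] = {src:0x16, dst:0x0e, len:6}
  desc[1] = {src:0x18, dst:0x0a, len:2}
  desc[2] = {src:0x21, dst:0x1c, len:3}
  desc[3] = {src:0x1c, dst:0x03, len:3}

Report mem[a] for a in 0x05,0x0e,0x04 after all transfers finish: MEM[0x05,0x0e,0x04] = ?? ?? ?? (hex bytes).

MEM[0x05,0x0e,0x04] = 5b 3c 5d

D0: mem[0x0e..0x13] <- [3c bc 73 9b 4e 82]
D1: mem[0x0a..0x0b] <- [73 9b]
D2: mem[0x1c..0x1e] <- [c3 5d 5b]
D3: mem[0x03..0x05] <- [c3 5d 5b]
query mem[0x05]=0x5b, mem[0x0e]=0x3c, mem[0x04]=0x5d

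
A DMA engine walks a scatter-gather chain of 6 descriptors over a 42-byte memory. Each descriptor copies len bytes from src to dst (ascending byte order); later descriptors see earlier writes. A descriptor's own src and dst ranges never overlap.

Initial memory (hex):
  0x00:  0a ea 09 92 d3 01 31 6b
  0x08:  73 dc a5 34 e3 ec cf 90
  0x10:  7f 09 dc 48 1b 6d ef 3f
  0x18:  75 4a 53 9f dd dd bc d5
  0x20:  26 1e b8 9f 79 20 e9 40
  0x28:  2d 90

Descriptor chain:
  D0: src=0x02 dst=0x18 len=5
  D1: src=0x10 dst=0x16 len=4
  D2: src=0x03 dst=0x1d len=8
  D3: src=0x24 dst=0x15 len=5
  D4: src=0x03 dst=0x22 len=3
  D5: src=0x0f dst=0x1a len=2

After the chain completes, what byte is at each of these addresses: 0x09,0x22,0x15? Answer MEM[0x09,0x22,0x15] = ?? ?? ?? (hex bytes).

MEM[0x09,0x22,0x15] = dc 92 a5

[0] 0x02->0x18 len=5 : 09 92 d3 01 31
[1] 0x10->0x16 len=4 : 7f 09 dc 48
[2] 0x03->0x1d len=8 : 92 d3 01 31 6b 73 dc a5
[3] 0x24->0x15 len=5 : a5 20 e9 40 2d
[4] 0x03->0x22 len=3 : 92 d3 01
[5] 0x0f->0x1a len=2 : 90 7f
query mem[0x09]=0xdc, mem[0x22]=0x92, mem[0x15]=0xa5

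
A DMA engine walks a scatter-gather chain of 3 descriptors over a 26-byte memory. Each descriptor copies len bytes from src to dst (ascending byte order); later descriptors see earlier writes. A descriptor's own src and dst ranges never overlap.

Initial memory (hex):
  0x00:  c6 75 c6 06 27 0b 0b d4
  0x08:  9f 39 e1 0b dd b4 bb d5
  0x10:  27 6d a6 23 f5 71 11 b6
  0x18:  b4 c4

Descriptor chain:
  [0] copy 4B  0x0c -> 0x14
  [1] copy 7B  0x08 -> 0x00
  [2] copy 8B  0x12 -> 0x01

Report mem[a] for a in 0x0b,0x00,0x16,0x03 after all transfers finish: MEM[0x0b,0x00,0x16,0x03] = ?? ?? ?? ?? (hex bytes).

#0 dst[0x14+4] := {0xdd,0xb4,0xbb,0xd5}
#1 dst[0x00+7] := {0x9f,0x39,0xe1,0x0b,0xdd,0xb4,0xbb}
#2 dst[0x01+8] := {0xa6,0x23,0xdd,0xb4,0xbb,0xd5,0xb4,0xc4}
query mem[0x0b]=0x0b, mem[0x00]=0x9f, mem[0x16]=0xbb, mem[0x03]=0xdd

MEM[0x0b,0x00,0x16,0x03] = 0b 9f bb dd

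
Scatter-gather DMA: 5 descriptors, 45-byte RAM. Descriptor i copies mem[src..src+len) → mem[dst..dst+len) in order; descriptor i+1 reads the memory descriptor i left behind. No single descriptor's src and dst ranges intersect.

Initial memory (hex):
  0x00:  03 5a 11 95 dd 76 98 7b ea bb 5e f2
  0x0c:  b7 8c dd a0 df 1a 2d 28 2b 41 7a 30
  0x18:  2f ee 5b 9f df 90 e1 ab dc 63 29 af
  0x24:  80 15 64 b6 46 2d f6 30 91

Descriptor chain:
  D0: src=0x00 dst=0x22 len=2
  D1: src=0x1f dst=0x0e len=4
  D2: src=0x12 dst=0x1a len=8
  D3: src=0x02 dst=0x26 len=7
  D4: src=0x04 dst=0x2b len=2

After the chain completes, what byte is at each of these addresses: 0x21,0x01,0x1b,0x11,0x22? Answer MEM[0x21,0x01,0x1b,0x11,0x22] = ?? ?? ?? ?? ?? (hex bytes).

  after D0: wrote 2B at 0x22 = 035a
  after D1: wrote 4B at 0x0e = abdc6303
  after D2: wrote 8B at 0x1a = 2d282b417a302fee
  after D3: wrote 7B at 0x26 = 1195dd76987bea
  after D4: wrote 2B at 0x2b = dd76
query mem[0x21]=0xee, mem[0x01]=0x5a, mem[0x1b]=0x28, mem[0x11]=0x03, mem[0x22]=0x03

MEM[0x21,0x01,0x1b,0x11,0x22] = ee 5a 28 03 03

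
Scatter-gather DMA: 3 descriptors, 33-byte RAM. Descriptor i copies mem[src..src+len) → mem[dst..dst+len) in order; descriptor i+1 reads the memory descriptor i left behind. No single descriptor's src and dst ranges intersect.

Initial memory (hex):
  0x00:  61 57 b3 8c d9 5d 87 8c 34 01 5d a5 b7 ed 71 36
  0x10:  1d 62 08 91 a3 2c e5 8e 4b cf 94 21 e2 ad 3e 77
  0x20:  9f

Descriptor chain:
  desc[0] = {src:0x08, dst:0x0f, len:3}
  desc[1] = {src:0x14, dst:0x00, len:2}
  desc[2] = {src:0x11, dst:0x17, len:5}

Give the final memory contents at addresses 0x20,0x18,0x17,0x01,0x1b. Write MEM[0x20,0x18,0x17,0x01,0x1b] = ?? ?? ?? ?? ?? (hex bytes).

MEM[0x20,0x18,0x17,0x01,0x1b] = 9f 08 5d 2c 2c

  after D0: wrote 3B at 0x0f = 34015d
  after D1: wrote 2B at 0x00 = a32c
  after D2: wrote 5B at 0x17 = 5d0891a32c
query mem[0x20]=0x9f, mem[0x18]=0x08, mem[0x17]=0x5d, mem[0x01]=0x2c, mem[0x1b]=0x2c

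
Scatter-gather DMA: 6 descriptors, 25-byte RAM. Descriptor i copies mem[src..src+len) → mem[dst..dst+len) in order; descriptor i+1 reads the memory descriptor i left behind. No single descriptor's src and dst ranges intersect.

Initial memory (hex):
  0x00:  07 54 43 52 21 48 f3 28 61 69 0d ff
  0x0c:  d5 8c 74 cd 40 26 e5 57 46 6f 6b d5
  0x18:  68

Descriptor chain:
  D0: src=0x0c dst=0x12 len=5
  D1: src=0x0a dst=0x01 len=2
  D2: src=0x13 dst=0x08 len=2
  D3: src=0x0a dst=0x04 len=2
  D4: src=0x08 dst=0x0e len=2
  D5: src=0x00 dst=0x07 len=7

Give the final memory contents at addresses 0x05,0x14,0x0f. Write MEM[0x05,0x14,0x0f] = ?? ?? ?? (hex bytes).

MEM[0x05,0x14,0x0f] = ff 74 74

#0 dst[0x12+5] := {0xd5,0x8c,0x74,0xcd,0x40}
#1 dst[0x01+2] := {0x0d,0xff}
#2 dst[0x08+2] := {0x8c,0x74}
#3 dst[0x04+2] := {0x0d,0xff}
#4 dst[0x0e+2] := {0x8c,0x74}
#5 dst[0x07+7] := {0x07,0x0d,0xff,0x52,0x0d,0xff,0xf3}
query mem[0x05]=0xff, mem[0x14]=0x74, mem[0x0f]=0x74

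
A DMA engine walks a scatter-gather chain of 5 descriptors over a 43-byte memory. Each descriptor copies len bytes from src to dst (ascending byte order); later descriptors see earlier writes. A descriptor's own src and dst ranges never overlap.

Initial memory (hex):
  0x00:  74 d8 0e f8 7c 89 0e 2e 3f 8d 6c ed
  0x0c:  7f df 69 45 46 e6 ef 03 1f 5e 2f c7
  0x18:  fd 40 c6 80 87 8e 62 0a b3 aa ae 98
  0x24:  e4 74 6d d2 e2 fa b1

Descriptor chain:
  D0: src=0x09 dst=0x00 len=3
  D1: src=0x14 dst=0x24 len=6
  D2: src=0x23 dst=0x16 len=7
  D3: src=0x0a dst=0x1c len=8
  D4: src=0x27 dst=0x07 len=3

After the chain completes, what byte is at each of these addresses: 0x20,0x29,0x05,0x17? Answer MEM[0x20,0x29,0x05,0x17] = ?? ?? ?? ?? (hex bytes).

D0: mem[0x00..0x02] <- [8d 6c ed]
D1: mem[0x24..0x29] <- [1f 5e 2f c7 fd 40]
D2: mem[0x16..0x1c] <- [98 1f 5e 2f c7 fd 40]
D3: mem[0x1c..0x23] <- [6c ed 7f df 69 45 46 e6]
D4: mem[0x07..0x09] <- [c7 fd 40]
query mem[0x20]=0x69, mem[0x29]=0x40, mem[0x05]=0x89, mem[0x17]=0x1f

MEM[0x20,0x29,0x05,0x17] = 69 40 89 1f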